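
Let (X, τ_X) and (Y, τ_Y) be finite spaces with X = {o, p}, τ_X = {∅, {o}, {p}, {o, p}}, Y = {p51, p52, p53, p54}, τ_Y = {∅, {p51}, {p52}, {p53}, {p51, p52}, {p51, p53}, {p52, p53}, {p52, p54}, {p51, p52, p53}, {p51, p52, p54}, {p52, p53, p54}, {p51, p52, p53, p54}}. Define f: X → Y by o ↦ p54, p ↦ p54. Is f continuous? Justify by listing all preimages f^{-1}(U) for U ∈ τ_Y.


f IS continuous.

Compute f^{-1}(U) for each U ∈ τ_Y:
  U = ∅: f^{-1}(U) = ∅ ∈ τ_X ✓.
  U = {p51}: f^{-1}(U) = ∅ ∈ τ_X ✓.
  U = {p52}: f^{-1}(U) = ∅ ∈ τ_X ✓.
  U = {p53}: f^{-1}(U) = ∅ ∈ τ_X ✓.
  U = {p51, p52}: f^{-1}(U) = ∅ ∈ τ_X ✓.
  U = {p51, p53}: f^{-1}(U) = ∅ ∈ τ_X ✓.
  U = {p52, p53}: f^{-1}(U) = ∅ ∈ τ_X ✓.
  U = {p52, p54}: f^{-1}(U) = {o, p} ∈ τ_X ✓.
  U = {p51, p52, p53}: f^{-1}(U) = ∅ ∈ τ_X ✓.
  U = {p51, p52, p54}: f^{-1}(U) = {o, p} ∈ τ_X ✓.
  U = {p52, p53, p54}: f^{-1}(U) = {o, p} ∈ τ_X ✓.
  U = {p51, p52, p53, p54}: f^{-1}(U) = {o, p} ∈ τ_X ✓.
Every preimage lies in τ_X, so f IS continuous.


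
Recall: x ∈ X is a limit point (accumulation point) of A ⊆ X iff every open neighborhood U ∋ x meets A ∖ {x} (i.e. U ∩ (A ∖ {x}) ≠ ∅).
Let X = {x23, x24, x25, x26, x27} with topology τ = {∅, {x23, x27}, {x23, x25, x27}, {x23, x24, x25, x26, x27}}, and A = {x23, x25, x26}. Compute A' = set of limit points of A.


A' = {x24, x25, x26, x27}

For each x ∈ X, list the open sets U ∈ τ with x ∈ U, then check whether U ∩ (A ∖ {x}) ≠ ∅ for every such U.
  x = x23: open {x23, x27} ∋ x has {x23, x27} ∩ (A ∖ {x23}) = ∅, so x is NOT a limit point.
  x = x24: opens ∋ x are {x23, x24, x25, x26, x27}; each meets A ∖ {x24}, so x IS a limit point.
  x = x25: opens ∋ x are {x23, x25, x27}, {x23, x24, x25, x26, x27}; each meets A ∖ {x25}, so x IS a limit point.
  x = x26: opens ∋ x are {x23, x24, x25, x26, x27}; each meets A ∖ {x26}, so x IS a limit point.
  x = x27: opens ∋ x are {x23, x27}, {x23, x25, x27}, {x23, x24, x25, x26, x27}; each meets A ∖ {x27}, so x IS a limit point.
Collecting: A' = {x24, x25, x26, x27}.


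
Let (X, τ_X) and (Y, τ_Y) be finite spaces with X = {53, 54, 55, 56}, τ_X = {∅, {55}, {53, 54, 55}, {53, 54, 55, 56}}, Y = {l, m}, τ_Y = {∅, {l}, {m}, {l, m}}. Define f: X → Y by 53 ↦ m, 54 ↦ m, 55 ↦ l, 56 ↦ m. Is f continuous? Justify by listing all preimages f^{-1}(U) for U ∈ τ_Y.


f is NOT continuous.

Compute f^{-1}(U) for each U ∈ τ_Y:
  U = ∅: f^{-1}(U) = ∅ ∈ τ_X ✓.
  U = {l}: f^{-1}(U) = {55} ∈ τ_X ✓.
  U = {m}: f^{-1}(U) = {53, 54, 56} ∉ τ_X ✗.
  U = {l, m}: f^{-1}(U) = {53, 54, 55, 56} ∈ τ_X ✓.
Found U = {m} with f^{-1}(U) = {53, 54, 56} not in τ_X. Therefore f is NOT continuous.


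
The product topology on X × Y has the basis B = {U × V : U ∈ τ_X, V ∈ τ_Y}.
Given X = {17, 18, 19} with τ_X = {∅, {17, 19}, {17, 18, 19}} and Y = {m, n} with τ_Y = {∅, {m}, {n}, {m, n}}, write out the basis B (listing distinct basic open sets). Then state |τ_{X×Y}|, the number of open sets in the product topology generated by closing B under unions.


Basis B = {∅ × ∅, {17, 19} × {m}, {17, 19} × {n}, {17, 18, 19} × {m}, {17, 18, 19} × {n}, {17, 19} × {m, n}, {17, 18, 19} × {m, n}}; |τ_{X×Y}| = 9.

Enumerate products U × V with U ∈ τ_X, V ∈ τ_Y (deduplicated):
  ∅ × ∅ = {} (∅)
  {17, 19} × {m} = {(17,m), (19,m)}
  {17, 19} × {n} = {(17,n), (19,n)}
  {17, 18, 19} × {m} = {(17,m), (18,m), (19,m)}
  {17, 18, 19} × {n} = {(17,n), (18,n), (19,n)}
  {17, 19} × {m, n} = {(17,m), (17,n), (19,m), (19,n)}
  {17, 18, 19} × {m, n} = {(17,m), (17,n), (18,m), (18,n), (19,m), (19,n)}
These 7 distinct sets form the basis B.
Close under arbitrary unions to get τ_{X×Y}; counting gives |τ_{X×Y}| = 9.


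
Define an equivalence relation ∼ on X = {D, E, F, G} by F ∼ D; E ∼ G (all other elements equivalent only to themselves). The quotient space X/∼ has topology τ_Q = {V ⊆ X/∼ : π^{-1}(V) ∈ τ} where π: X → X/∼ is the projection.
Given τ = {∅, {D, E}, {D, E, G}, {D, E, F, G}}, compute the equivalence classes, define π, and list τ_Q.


X/∼ = {[D=F], [E=G]}; |τ_Q| = 2.

Equivalence classes: [D=F], [E=G].
Quotient map π: X → X/∼ sends D ↦ [D=F], E ↦ [E=G], F ↦ [D=F], G ↦ [E=G].
For each subset V ⊆ X/∼, compute π^{-1}(V) ⊆ X and check whether π^{-1}(V) ∈ τ. V is open in τ_Q iff π^{-1}(V) ∈ τ.
  V = {}: π^{-1}(V) = ∅ ∈ τ ✓.
  V = {[D=F]}: π^{-1}(V) = {D, F} ∉ τ ✗.
  V = {[E=G]}: π^{-1}(V) = {E, G} ∉ τ ✗.
  V = {[D=F], [E=G]}: π^{-1}(V) = {D, E, F, G} ∈ τ ✓.
Open sets in the quotient: τ_Q = {{}, {[D=F], [E=G]}} (2 elements).


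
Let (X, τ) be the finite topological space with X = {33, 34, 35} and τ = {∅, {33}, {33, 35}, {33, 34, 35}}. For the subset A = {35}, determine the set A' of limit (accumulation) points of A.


A' = {34}

For each x ∈ X, list the open sets U ∈ τ with x ∈ U, then check whether U ∩ (A ∖ {x}) ≠ ∅ for every such U.
  x = 33: open {33} ∋ x has {33} ∩ (A ∖ {33}) = ∅, so x is NOT a limit point.
  x = 34: opens ∋ x are {33, 34, 35}; each meets A ∖ {34}, so x IS a limit point.
  x = 35: open {33, 35} ∋ x has {33, 35} ∩ (A ∖ {35}) = ∅, so x is NOT a limit point.
Collecting: A' = {34}.


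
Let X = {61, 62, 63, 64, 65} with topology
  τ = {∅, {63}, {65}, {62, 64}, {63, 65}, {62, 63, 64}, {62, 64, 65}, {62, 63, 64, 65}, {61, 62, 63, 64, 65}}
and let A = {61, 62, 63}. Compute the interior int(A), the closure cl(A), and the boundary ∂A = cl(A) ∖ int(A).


int(A) = {63}, cl(A) = {61, 62, 63, 64}, ∂A = {61, 62, 64}.

Closed sets in (X, τ) are complements of opens:
  closed(X, τ) = {∅, {61}, {61, 63}, {61, 65}, {61, 62, 64}, {61, 63, 65}, {61, 62, 63, 64}, {61, 62, 64, 65}, {61, 62, 63, 64, 65}}.
int(A) = ⋃ {U ∈ τ : U ⊆ A}. Opens contained in A: ∅, {63}.
Taking the union of these: int(A) = {63}.
cl(A) = ⋂ {C closed : A ⊆ C}. Closed sets containing A: {61, 62, 63, 64}, {61, 62, 63, 64, 65}.
Intersecting these: cl(A) = {61, 62, 63, 64}.
∂A = cl(A) ∖ int(A) = {61, 62, 63, 64} ∖ {63} = {61, 62, 64}.


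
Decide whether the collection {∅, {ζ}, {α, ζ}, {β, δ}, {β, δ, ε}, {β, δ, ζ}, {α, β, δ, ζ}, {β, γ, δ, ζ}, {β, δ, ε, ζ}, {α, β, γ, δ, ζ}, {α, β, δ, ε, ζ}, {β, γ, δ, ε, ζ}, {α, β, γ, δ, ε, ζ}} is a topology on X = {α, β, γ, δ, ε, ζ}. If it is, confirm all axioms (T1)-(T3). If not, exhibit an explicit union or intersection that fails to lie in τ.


τ IS a topology on X.

Axiom (T1): ∅ ∈ τ? Yes; X ∈ τ? Yes.
Axiom (T2/T3): check pairwise unions and intersections of members of τ.
All pairwise intersections and unions checked — each lies in τ. Therefore τ satisfies (T1), (T2), (T3): it IS a topology on X.


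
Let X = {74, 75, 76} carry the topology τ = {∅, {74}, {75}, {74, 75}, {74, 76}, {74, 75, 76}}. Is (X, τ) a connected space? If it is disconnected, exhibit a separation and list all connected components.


(X, τ) is disconnected; components = [{75}, {74, 76}].

Find clopen sets (U ∈ τ with X ∖ U ∈ τ):
  U = ∅, X ∖ U = {74, 75, 76} — both open, so U is clopen.
  U = {75}, X ∖ U = {74, 76} — both open, so U is clopen.
  U = {74, 76}, X ∖ U = {75} — both open, so U is clopen.
  U = {74, 75, 76}, X ∖ U = ∅ — both open, so U is clopen.
Nontrivial clopen(s) exist: e.g. {75}. So (X, τ) is disconnected.
Compute connected components by grouping points that agree on all clopens:
  component: {75}
  component: {74, 76}


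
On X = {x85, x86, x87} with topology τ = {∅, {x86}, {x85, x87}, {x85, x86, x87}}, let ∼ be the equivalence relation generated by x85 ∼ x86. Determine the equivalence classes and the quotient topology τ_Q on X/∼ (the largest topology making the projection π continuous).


X/∼ = {[x85=x86], [x87]}; |τ_Q| = 2.

Equivalence classes: [x85=x86], [x87].
Quotient map π: X → X/∼ sends x85 ↦ [x85=x86], x86 ↦ [x85=x86], x87 ↦ [x87].
For each subset V ⊆ X/∼, compute π^{-1}(V) ⊆ X and check whether π^{-1}(V) ∈ τ. V is open in τ_Q iff π^{-1}(V) ∈ τ.
  V = {}: π^{-1}(V) = ∅ ∈ τ ✓.
  V = {[x85=x86]}: π^{-1}(V) = {x85, x86} ∉ τ ✗.
  V = {[x87]}: π^{-1}(V) = {x87} ∉ τ ✗.
  V = {[x85=x86], [x87]}: π^{-1}(V) = {x85, x86, x87} ∈ τ ✓.
Open sets in the quotient: τ_Q = {{}, {[x85=x86], [x87]}} (2 elements).


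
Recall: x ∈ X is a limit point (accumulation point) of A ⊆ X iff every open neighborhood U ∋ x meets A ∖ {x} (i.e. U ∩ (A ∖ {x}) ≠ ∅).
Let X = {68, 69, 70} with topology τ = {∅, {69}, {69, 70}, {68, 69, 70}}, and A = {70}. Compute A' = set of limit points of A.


A' = {68}

For each x ∈ X, list the open sets U ∈ τ with x ∈ U, then check whether U ∩ (A ∖ {x}) ≠ ∅ for every such U.
  x = 68: opens ∋ x are {68, 69, 70}; each meets A ∖ {68}, so x IS a limit point.
  x = 69: open {69} ∋ x has {69} ∩ (A ∖ {69}) = ∅, so x is NOT a limit point.
  x = 70: open {69, 70} ∋ x has {69, 70} ∩ (A ∖ {70}) = ∅, so x is NOT a limit point.
Collecting: A' = {68}.


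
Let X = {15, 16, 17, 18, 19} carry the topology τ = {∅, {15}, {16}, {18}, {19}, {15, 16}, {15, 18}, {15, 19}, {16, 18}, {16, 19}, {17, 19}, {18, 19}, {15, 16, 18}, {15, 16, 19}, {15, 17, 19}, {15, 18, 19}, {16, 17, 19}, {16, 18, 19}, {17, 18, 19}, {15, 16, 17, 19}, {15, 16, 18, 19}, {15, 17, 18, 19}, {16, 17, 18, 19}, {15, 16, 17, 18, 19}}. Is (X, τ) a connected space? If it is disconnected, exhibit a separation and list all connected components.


(X, τ) is disconnected; components = [{15}, {16}, {18}, {17, 19}].

Find clopen sets (U ∈ τ with X ∖ U ∈ τ):
  U = ∅, X ∖ U = {15, 16, 17, 18, 19} — both open, so U is clopen.
  U = {15}, X ∖ U = {16, 17, 18, 19} — both open, so U is clopen.
  U = {16}, X ∖ U = {15, 17, 18, 19} — both open, so U is clopen.
  U = {18}, X ∖ U = {15, 16, 17, 19} — both open, so U is clopen.
  U = {15, 16}, X ∖ U = {17, 18, 19} — both open, so U is clopen.
  U = {15, 18}, X ∖ U = {16, 17, 19} — both open, so U is clopen.
  U = {16, 18}, X ∖ U = {15, 17, 19} — both open, so U is clopen.
  U = {17, 19}, X ∖ U = {15, 16, 18} — both open, so U is clopen.
  U = {15, 16, 18}, X ∖ U = {17, 19} — both open, so U is clopen.
  U = {15, 17, 19}, X ∖ U = {16, 18} — both open, so U is clopen.
  U = {16, 17, 19}, X ∖ U = {15, 18} — both open, so U is clopen.
  U = {17, 18, 19}, X ∖ U = {15, 16} — both open, so U is clopen.
  U = {15, 16, 17, 19}, X ∖ U = {18} — both open, so U is clopen.
  U = {15, 17, 18, 19}, X ∖ U = {16} — both open, so U is clopen.
  U = {16, 17, 18, 19}, X ∖ U = {15} — both open, so U is clopen.
  U = {15, 16, 17, 18, 19}, X ∖ U = ∅ — both open, so U is clopen.
Nontrivial clopen(s) exist: e.g. {15, 18}. So (X, τ) is disconnected.
Compute connected components by grouping points that agree on all clopens:
  component: {15}
  component: {16}
  component: {18}
  component: {17, 19}


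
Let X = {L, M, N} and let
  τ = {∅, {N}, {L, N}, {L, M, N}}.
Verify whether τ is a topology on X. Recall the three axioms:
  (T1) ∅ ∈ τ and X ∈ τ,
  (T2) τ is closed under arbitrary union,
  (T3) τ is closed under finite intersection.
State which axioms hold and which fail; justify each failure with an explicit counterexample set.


τ IS a topology on X.

Axiom (T1): ∅ ∈ τ? Yes; X ∈ τ? Yes.
Axiom (T2/T3): check pairwise unions and intersections of members of τ.
All pairwise intersections and unions checked — each lies in τ. Therefore τ satisfies (T1), (T2), (T3): it IS a topology on X.


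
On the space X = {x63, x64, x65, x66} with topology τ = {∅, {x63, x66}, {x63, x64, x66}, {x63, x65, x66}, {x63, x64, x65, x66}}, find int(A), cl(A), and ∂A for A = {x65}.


int(A) = ∅, cl(A) = {x65}, ∂A = {x65}.

Closed sets in (X, τ) are complements of opens:
  closed(X, τ) = {∅, {x64}, {x65}, {x64, x65}, {x63, x64, x65, x66}}.
int(A) = ⋃ {U ∈ τ : U ⊆ A}. Opens contained in A: ∅.
Taking the union of these: int(A) = ∅.
cl(A) = ⋂ {C closed : A ⊆ C}. Closed sets containing A: {x65}, {x64, x65}, {x63, x64, x65, x66}.
Intersecting these: cl(A) = {x65}.
∂A = cl(A) ∖ int(A) = {x65} ∖ ∅ = {x65}.


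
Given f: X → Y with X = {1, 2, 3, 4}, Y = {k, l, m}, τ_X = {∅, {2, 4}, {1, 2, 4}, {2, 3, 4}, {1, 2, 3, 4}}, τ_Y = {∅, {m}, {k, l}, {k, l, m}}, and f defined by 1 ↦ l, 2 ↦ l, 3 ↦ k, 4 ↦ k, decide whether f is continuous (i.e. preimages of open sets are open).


f IS continuous.

Compute f^{-1}(U) for each U ∈ τ_Y:
  U = ∅: f^{-1}(U) = ∅ ∈ τ_X ✓.
  U = {m}: f^{-1}(U) = ∅ ∈ τ_X ✓.
  U = {k, l}: f^{-1}(U) = {1, 2, 3, 4} ∈ τ_X ✓.
  U = {k, l, m}: f^{-1}(U) = {1, 2, 3, 4} ∈ τ_X ✓.
Every preimage lies in τ_X, so f IS continuous.


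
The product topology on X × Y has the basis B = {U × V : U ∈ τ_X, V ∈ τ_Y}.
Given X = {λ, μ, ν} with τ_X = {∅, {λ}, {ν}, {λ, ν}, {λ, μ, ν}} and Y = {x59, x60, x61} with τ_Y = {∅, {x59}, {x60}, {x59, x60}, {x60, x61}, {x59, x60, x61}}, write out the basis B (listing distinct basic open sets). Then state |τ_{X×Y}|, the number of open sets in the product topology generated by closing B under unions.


Basis B = {∅ × ∅, {λ} × {x59}, {λ} × {x60}, {ν} × {x59}, {ν} × {x60}, {λ} × {x59, x60}, {λ, ν} × {x59}, {λ} × {x60, x61}, {λ, ν} × {x60}, {ν} × {x59, x60}, {ν} × {x60, x61}, {λ} × {x59, x60, x61}, {λ, μ, ν} × {x59}, {λ, μ, ν} × {x60}, {ν} × {x59, x60, x61}, {λ, ν} × {x59, x60}, {λ, ν} × {x60, x61}, {λ, ν} × {x59, x60, x61}, {λ, μ, ν} × {x59, x60}, {λ, μ, ν} × {x60, x61}, {λ, μ, ν} × {x59, x60, x61}}; |τ_{X×Y}| = 70.

Enumerate products U × V with U ∈ τ_X, V ∈ τ_Y (deduplicated):
  ∅ × ∅ = {} (∅)
  {λ} × {x59} = {(λ,x59)}
  {λ} × {x60} = {(λ,x60)}
  {ν} × {x59} = {(ν,x59)}
  {ν} × {x60} = {(ν,x60)}
  {λ} × {x59, x60} = {(λ,x59), (λ,x60)}
  {λ, ν} × {x59} = {(λ,x59), (ν,x59)}
  {λ} × {x60, x61} = {(λ,x60), (λ,x61)}
  {λ, ν} × {x60} = {(λ,x60), (ν,x60)}
  {ν} × {x59, x60} = {(ν,x59), (ν,x60)}
  {ν} × {x60, x61} = {(ν,x60), (ν,x61)}
  {λ} × {x59, x60, x61} = {(λ,x59), (λ,x60), (λ,x61)}
  {λ, μ, ν} × {x59} = {(λ,x59), (μ,x59), (ν,x59)}
  {λ, μ, ν} × {x60} = {(λ,x60), (μ,x60), (ν,x60)}
  {ν} × {x59, x60, x61} = {(ν,x59), (ν,x60), (ν,x61)}
  {λ, ν} × {x59, x60} = {(λ,x59), (λ,x60), (ν,x59), (ν,x60)}
  {λ, ν} × {x60, x61} = {(λ,x60), (λ,x61), (ν,x60), (ν,x61)}
  {λ, ν} × {x59, x60, x61} = {(λ,x59), (λ,x60), (λ,x61), (ν,x59), (ν,x60), (ν,x61)}
  {λ, μ, ν} × {x59, x60} = {(λ,x59), (λ,x60), (μ,x59), (μ,x60), (ν,x59), (ν,x60)}
  {λ, μ, ν} × {x60, x61} = {(λ,x60), (λ,x61), (μ,x60), (μ,x61), (ν,x60), (ν,x61)}
  {λ, μ, ν} × {x59, x60, x61} = {(λ,x59), (λ,x60), (λ,x61), (μ,x59), (μ,x60), (μ,x61), (ν,x59), (ν,x60), (ν,x61)}
These 21 distinct sets form the basis B.
Close under arbitrary unions to get τ_{X×Y}; counting gives |τ_{X×Y}| = 70.


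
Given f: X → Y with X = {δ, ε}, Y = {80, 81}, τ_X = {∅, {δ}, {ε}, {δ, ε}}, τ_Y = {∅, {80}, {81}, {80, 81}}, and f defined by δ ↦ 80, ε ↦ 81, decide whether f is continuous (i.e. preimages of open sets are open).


f IS continuous.

Compute f^{-1}(U) for each U ∈ τ_Y:
  U = ∅: f^{-1}(U) = ∅ ∈ τ_X ✓.
  U = {80}: f^{-1}(U) = {δ} ∈ τ_X ✓.
  U = {81}: f^{-1}(U) = {ε} ∈ τ_X ✓.
  U = {80, 81}: f^{-1}(U) = {δ, ε} ∈ τ_X ✓.
Every preimage lies in τ_X, so f IS continuous.


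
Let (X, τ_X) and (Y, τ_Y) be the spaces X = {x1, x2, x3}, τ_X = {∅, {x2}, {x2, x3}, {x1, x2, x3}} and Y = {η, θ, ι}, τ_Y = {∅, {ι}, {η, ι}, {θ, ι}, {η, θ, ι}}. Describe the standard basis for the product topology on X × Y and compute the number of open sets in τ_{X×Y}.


Basis B = {∅ × ∅, {x2} × {ι}, {x2} × {η, ι}, {x2} × {θ, ι}, {x2, x3} × {ι}, {x1, x2, x3} × {ι}, {x2} × {η, θ, ι}, {x2, x3} × {η, ι}, {x2, x3} × {θ, ι}, {x1, x2, x3} × {η, ι}, {x1, x2, x3} × {θ, ι}, {x2, x3} × {η, θ, ι}, {x1, x2, x3} × {η, θ, ι}}; |τ_{X×Y}| = 30.

Enumerate products U × V with U ∈ τ_X, V ∈ τ_Y (deduplicated):
  ∅ × ∅ = {} (∅)
  {x2} × {ι} = {(x2,ι)}
  {x2} × {η, ι} = {(x2,η), (x2,ι)}
  {x2} × {θ, ι} = {(x2,θ), (x2,ι)}
  {x2, x3} × {ι} = {(x2,ι), (x3,ι)}
  {x1, x2, x3} × {ι} = {(x1,ι), (x2,ι), (x3,ι)}
  {x2} × {η, θ, ι} = {(x2,η), (x2,θ), (x2,ι)}
  {x2, x3} × {η, ι} = {(x2,η), (x2,ι), (x3,η), (x3,ι)}
  {x2, x3} × {θ, ι} = {(x2,θ), (x2,ι), (x3,θ), (x3,ι)}
  {x1, x2, x3} × {η, ι} = {(x1,η), (x1,ι), (x2,η), (x2,ι), (x3,η), (x3,ι)}
  {x1, x2, x3} × {θ, ι} = {(x1,θ), (x1,ι), (x2,θ), (x2,ι), (x3,θ), (x3,ι)}
  {x2, x3} × {η, θ, ι} = {(x2,η), (x2,θ), (x2,ι), (x3,η), (x3,θ), (x3,ι)}
  {x1, x2, x3} × {η, θ, ι} = {(x1,η), (x1,θ), (x1,ι), (x2,η), (x2,θ), (x2,ι), (x3,η), (x3,θ), (x3,ι)}
These 13 distinct sets form the basis B.
Close under arbitrary unions to get τ_{X×Y}; counting gives |τ_{X×Y}| = 30.


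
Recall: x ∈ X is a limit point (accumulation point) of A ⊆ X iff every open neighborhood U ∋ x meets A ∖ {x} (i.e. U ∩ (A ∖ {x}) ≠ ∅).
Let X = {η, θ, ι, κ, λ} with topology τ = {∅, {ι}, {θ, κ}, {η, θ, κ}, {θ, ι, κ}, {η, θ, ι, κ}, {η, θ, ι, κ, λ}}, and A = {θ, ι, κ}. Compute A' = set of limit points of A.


A' = {η, θ, κ, λ}

For each x ∈ X, list the open sets U ∈ τ with x ∈ U, then check whether U ∩ (A ∖ {x}) ≠ ∅ for every such U.
  x = η: opens ∋ x are {η, θ, κ}, {η, θ, ι, κ}, {η, θ, ι, κ, λ}; each meets A ∖ {η}, so x IS a limit point.
  x = θ: opens ∋ x are {θ, κ}, {η, θ, κ}, {θ, ι, κ}, {η, θ, ι, κ}, {η, θ, ι, κ, λ}; each meets A ∖ {θ}, so x IS a limit point.
  x = ι: open {ι} ∋ x has {ι} ∩ (A ∖ {ι}) = ∅, so x is NOT a limit point.
  x = κ: opens ∋ x are {θ, κ}, {η, θ, κ}, {θ, ι, κ}, {η, θ, ι, κ}, {η, θ, ι, κ, λ}; each meets A ∖ {κ}, so x IS a limit point.
  x = λ: opens ∋ x are {η, θ, ι, κ, λ}; each meets A ∖ {λ}, so x IS a limit point.
Collecting: A' = {η, θ, κ, λ}.


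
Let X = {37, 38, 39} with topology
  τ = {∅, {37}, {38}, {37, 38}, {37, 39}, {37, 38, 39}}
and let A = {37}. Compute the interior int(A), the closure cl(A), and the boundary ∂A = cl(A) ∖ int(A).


int(A) = {37}, cl(A) = {37, 39}, ∂A = {39}.

Closed sets in (X, τ) are complements of opens:
  closed(X, τ) = {∅, {38}, {39}, {37, 39}, {38, 39}, {37, 38, 39}}.
int(A) = ⋃ {U ∈ τ : U ⊆ A}. Opens contained in A: ∅, {37}.
Taking the union of these: int(A) = {37}.
cl(A) = ⋂ {C closed : A ⊆ C}. Closed sets containing A: {37, 39}, {37, 38, 39}.
Intersecting these: cl(A) = {37, 39}.
∂A = cl(A) ∖ int(A) = {37, 39} ∖ {37} = {39}.


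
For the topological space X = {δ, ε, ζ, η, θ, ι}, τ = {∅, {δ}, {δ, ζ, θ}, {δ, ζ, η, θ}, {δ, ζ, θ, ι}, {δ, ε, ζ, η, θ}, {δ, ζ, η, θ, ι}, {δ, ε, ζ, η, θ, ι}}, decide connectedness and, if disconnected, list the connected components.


(X, τ) is connected.

Find clopen sets (U ∈ τ with X ∖ U ∈ τ):
  U = ∅, X ∖ U = {δ, ε, ζ, η, θ, ι} — both open, so U is clopen.
  U = {δ, ε, ζ, η, θ, ι}, X ∖ U = ∅ — both open, so U is clopen.
Only trivial clopens (∅ and X) exist, so (X, τ) is connected.
Compute connected components by grouping points that agree on all clopens:
  component: {δ, ε, ζ, η, θ, ι}


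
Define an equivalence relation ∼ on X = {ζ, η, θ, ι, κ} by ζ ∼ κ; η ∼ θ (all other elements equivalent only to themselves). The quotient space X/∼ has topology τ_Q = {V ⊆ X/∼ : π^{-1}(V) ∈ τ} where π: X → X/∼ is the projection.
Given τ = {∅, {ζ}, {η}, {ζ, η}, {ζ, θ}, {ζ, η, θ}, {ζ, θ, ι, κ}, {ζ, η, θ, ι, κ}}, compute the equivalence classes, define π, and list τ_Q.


X/∼ = {[ζ=κ], [η=θ], [ι]}; |τ_Q| = 2.

Equivalence classes: [ζ=κ], [η=θ], [ι].
Quotient map π: X → X/∼ sends ζ ↦ [ζ=κ], η ↦ [η=θ], θ ↦ [η=θ], ι ↦ [ι], κ ↦ [ζ=κ].
For each subset V ⊆ X/∼, compute π^{-1}(V) ⊆ X and check whether π^{-1}(V) ∈ τ. V is open in τ_Q iff π^{-1}(V) ∈ τ.
  V = {}: π^{-1}(V) = ∅ ∈ τ ✓.
  V = {[ζ=κ]}: π^{-1}(V) = {ζ, κ} ∉ τ ✗.
  V = {[η=θ]}: π^{-1}(V) = {η, θ} ∉ τ ✗.
  V = {[ζ=κ], [η=θ]}: π^{-1}(V) = {ζ, η, θ, κ} ∉ τ ✗.
  V = {[ι]}: π^{-1}(V) = {ι} ∉ τ ✗.
  V = {[ζ=κ], [ι]}: π^{-1}(V) = {ζ, ι, κ} ∉ τ ✗.
  V = {[η=θ], [ι]}: π^{-1}(V) = {η, θ, ι} ∉ τ ✗.
  V = {[ζ=κ], [η=θ], [ι]}: π^{-1}(V) = {ζ, η, θ, ι, κ} ∈ τ ✓.
Open sets in the quotient: τ_Q = {{}, {[ζ=κ], [η=θ], [ι]}} (2 elements).


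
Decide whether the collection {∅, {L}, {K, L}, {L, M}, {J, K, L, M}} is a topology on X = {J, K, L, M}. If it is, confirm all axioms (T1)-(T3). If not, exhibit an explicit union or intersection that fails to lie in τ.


τ is NOT a topology on X.

Axiom (T1): ∅ ∈ τ? Yes; X ∈ τ? Yes.
Axiom (T2/T3): check pairwise unions and intersections of members of τ.
Counterexample for (T2): {K, L} ∪ {L, M} = {K, L, M} ∉ τ. Therefore τ is NOT a topology.


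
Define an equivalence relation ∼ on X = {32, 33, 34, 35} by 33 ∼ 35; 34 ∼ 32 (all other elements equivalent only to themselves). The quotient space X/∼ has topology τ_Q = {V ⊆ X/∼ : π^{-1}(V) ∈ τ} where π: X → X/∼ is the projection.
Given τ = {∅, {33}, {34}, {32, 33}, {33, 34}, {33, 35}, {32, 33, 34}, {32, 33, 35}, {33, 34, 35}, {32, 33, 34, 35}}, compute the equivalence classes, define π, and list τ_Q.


X/∼ = {[32=34], [33=35]}; |τ_Q| = 3.

Equivalence classes: [32=34], [33=35].
Quotient map π: X → X/∼ sends 32 ↦ [32=34], 33 ↦ [33=35], 34 ↦ [32=34], 35 ↦ [33=35].
For each subset V ⊆ X/∼, compute π^{-1}(V) ⊆ X and check whether π^{-1}(V) ∈ τ. V is open in τ_Q iff π^{-1}(V) ∈ τ.
  V = {}: π^{-1}(V) = ∅ ∈ τ ✓.
  V = {[32=34]}: π^{-1}(V) = {32, 34} ∉ τ ✗.
  V = {[33=35]}: π^{-1}(V) = {33, 35} ∈ τ ✓.
  V = {[32=34], [33=35]}: π^{-1}(V) = {32, 33, 34, 35} ∈ τ ✓.
Open sets in the quotient: τ_Q = {{}, {[33=35]}, {[32=34], [33=35]}} (3 elements).


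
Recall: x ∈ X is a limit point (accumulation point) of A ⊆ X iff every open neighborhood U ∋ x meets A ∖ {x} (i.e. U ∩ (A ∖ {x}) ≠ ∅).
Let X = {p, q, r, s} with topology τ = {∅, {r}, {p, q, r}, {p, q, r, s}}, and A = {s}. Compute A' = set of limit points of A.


A' = ∅

For each x ∈ X, list the open sets U ∈ τ with x ∈ U, then check whether U ∩ (A ∖ {x}) ≠ ∅ for every such U.
  x = p: open {p, q, r} ∋ x has {p, q, r} ∩ (A ∖ {p}) = ∅, so x is NOT a limit point.
  x = q: open {p, q, r} ∋ x has {p, q, r} ∩ (A ∖ {q}) = ∅, so x is NOT a limit point.
  x = r: open {r} ∋ x has {r} ∩ (A ∖ {r}) = ∅, so x is NOT a limit point.
  x = s: open {p, q, r, s} ∋ x has {p, q, r, s} ∩ (A ∖ {s}) = ∅, so x is NOT a limit point.
Collecting: A' = ∅.


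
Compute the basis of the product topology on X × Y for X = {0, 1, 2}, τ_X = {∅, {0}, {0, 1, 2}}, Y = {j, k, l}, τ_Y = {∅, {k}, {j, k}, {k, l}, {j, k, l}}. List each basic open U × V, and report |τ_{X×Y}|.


Basis B = {∅ × ∅, {0} × {k}, {0} × {j, k}, {0} × {k, l}, {0} × {j, k, l}, {0, 1, 2} × {k}, {0, 1, 2} × {j, k}, {0, 1, 2} × {k, l}, {0, 1, 2} × {j, k, l}}; |τ_{X×Y}| = 14.

Enumerate products U × V with U ∈ τ_X, V ∈ τ_Y (deduplicated):
  ∅ × ∅ = {} (∅)
  {0} × {k} = {(0,k)}
  {0} × {j, k} = {(0,j), (0,k)}
  {0} × {k, l} = {(0,k), (0,l)}
  {0} × {j, k, l} = {(0,j), (0,k), (0,l)}
  {0, 1, 2} × {k} = {(0,k), (1,k), (2,k)}
  {0, 1, 2} × {j, k} = {(0,j), (0,k), (1,j), (1,k), (2,j), (2,k)}
  {0, 1, 2} × {k, l} = {(0,k), (0,l), (1,k), (1,l), (2,k), (2,l)}
  {0, 1, 2} × {j, k, l} = {(0,j), (0,k), (0,l), (1,j), (1,k), (1,l), (2,j), (2,k), (2,l)}
These 9 distinct sets form the basis B.
Close under arbitrary unions to get τ_{X×Y}; counting gives |τ_{X×Y}| = 14.


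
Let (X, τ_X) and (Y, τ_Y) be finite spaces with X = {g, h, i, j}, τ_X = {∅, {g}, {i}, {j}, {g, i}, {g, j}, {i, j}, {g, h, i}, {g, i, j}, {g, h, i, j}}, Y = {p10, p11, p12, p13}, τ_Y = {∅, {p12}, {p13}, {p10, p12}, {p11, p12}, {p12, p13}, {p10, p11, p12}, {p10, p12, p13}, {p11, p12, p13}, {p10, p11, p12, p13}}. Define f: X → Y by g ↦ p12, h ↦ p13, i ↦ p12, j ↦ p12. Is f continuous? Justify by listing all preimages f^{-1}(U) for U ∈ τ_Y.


f is NOT continuous.

Compute f^{-1}(U) for each U ∈ τ_Y:
  U = ∅: f^{-1}(U) = ∅ ∈ τ_X ✓.
  U = {p12}: f^{-1}(U) = {g, i, j} ∈ τ_X ✓.
  U = {p13}: f^{-1}(U) = {h} ∉ τ_X ✗.
  U = {p10, p12}: f^{-1}(U) = {g, i, j} ∈ τ_X ✓.
  U = {p11, p12}: f^{-1}(U) = {g, i, j} ∈ τ_X ✓.
  U = {p12, p13}: f^{-1}(U) = {g, h, i, j} ∈ τ_X ✓.
  U = {p10, p11, p12}: f^{-1}(U) = {g, i, j} ∈ τ_X ✓.
  U = {p10, p12, p13}: f^{-1}(U) = {g, h, i, j} ∈ τ_X ✓.
  U = {p11, p12, p13}: f^{-1}(U) = {g, h, i, j} ∈ τ_X ✓.
  U = {p10, p11, p12, p13}: f^{-1}(U) = {g, h, i, j} ∈ τ_X ✓.
Found U = {p13} with f^{-1}(U) = {h} not in τ_X. Therefore f is NOT continuous.


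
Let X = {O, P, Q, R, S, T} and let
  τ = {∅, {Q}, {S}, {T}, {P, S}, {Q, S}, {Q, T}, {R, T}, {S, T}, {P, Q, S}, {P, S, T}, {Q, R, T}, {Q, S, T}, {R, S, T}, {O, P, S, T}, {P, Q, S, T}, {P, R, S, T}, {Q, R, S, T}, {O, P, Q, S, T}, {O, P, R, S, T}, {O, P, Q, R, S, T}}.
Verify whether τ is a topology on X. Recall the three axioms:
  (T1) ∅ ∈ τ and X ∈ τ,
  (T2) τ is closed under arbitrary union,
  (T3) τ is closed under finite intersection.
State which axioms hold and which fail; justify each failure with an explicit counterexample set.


τ is NOT a topology on X.

Axiom (T1): ∅ ∈ τ? Yes; X ∈ τ? Yes.
Axiom (T2/T3): check pairwise unions and intersections of members of τ.
Counterexample for (T2): {Q} ∪ {P, R, S, T} = {P, Q, R, S, T} ∉ τ. Therefore τ is NOT a topology.


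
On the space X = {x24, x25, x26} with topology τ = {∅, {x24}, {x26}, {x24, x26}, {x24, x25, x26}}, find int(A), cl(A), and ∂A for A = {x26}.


int(A) = {x26}, cl(A) = {x25, x26}, ∂A = {x25}.

Closed sets in (X, τ) are complements of opens:
  closed(X, τ) = {∅, {x25}, {x24, x25}, {x25, x26}, {x24, x25, x26}}.
int(A) = ⋃ {U ∈ τ : U ⊆ A}. Opens contained in A: ∅, {x26}.
Taking the union of these: int(A) = {x26}.
cl(A) = ⋂ {C closed : A ⊆ C}. Closed sets containing A: {x25, x26}, {x24, x25, x26}.
Intersecting these: cl(A) = {x25, x26}.
∂A = cl(A) ∖ int(A) = {x25, x26} ∖ {x26} = {x25}.


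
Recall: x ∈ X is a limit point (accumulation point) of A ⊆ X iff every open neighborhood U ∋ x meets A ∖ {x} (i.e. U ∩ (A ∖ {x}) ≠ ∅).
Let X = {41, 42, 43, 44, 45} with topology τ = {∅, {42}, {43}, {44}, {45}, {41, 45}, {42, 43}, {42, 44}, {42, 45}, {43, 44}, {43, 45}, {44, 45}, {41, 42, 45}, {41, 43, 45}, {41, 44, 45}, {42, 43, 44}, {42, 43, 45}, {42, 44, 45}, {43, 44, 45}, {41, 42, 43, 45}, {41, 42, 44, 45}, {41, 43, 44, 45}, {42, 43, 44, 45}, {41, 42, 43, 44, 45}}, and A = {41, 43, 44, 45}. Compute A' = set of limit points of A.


A' = {41}

For each x ∈ X, list the open sets U ∈ τ with x ∈ U, then check whether U ∩ (A ∖ {x}) ≠ ∅ for every such U.
  x = 41: opens ∋ x are {41, 45}, {41, 42, 45}, {41, 43, 45}, {41, 44, 45}, {41, 42, 43, 45}, {41, 42, 44, 45}, {41, 43, 44, 45}, {41, 42, 43, 44, 45}; each meets A ∖ {41}, so x IS a limit point.
  x = 42: open {42} ∋ x has {42} ∩ (A ∖ {42}) = ∅, so x is NOT a limit point.
  x = 43: open {43} ∋ x has {43} ∩ (A ∖ {43}) = ∅, so x is NOT a limit point.
  x = 44: open {44} ∋ x has {44} ∩ (A ∖ {44}) = ∅, so x is NOT a limit point.
  x = 45: open {45} ∋ x has {45} ∩ (A ∖ {45}) = ∅, so x is NOT a limit point.
Collecting: A' = {41}.


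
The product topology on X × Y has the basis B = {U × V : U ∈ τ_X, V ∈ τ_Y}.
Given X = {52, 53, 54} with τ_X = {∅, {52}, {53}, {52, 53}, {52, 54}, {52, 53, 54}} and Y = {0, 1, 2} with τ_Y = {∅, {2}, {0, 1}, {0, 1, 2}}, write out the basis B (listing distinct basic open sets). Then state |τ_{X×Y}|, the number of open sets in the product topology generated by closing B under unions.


Basis B = {∅ × ∅, {52} × {2}, {53} × {2}, {52} × {0, 1}, {52, 53} × {2}, {52, 54} × {2}, {53} × {0, 1}, {52} × {0, 1, 2}, {52, 53, 54} × {2}, {53} × {0, 1, 2}, {52, 53} × {0, 1}, {52, 54} × {0, 1}, {52, 53} × {0, 1, 2}, {52, 54} × {0, 1, 2}, {52, 53, 54} × {0, 1}, {52, 53, 54} × {0, 1, 2}}; |τ_{X×Y}| = 36.

Enumerate products U × V with U ∈ τ_X, V ∈ τ_Y (deduplicated):
  ∅ × ∅ = {} (∅)
  {52} × {2} = {(52,2)}
  {53} × {2} = {(53,2)}
  {52} × {0, 1} = {(52,0), (52,1)}
  {52, 53} × {2} = {(52,2), (53,2)}
  {52, 54} × {2} = {(52,2), (54,2)}
  {53} × {0, 1} = {(53,0), (53,1)}
  {52} × {0, 1, 2} = {(52,0), (52,1), (52,2)}
  {52, 53, 54} × {2} = {(52,2), (53,2), (54,2)}
  {53} × {0, 1, 2} = {(53,0), (53,1), (53,2)}
  {52, 53} × {0, 1} = {(52,0), (52,1), (53,0), (53,1)}
  {52, 54} × {0, 1} = {(52,0), (52,1), (54,0), (54,1)}
  {52, 53} × {0, 1, 2} = {(52,0), (52,1), (52,2), (53,0), (53,1), (53,2)}
  {52, 54} × {0, 1, 2} = {(52,0), (52,1), (52,2), (54,0), (54,1), (54,2)}
  {52, 53, 54} × {0, 1} = {(52,0), (52,1), (53,0), (53,1), (54,0), (54,1)}
  {52, 53, 54} × {0, 1, 2} = {(52,0), (52,1), (52,2), (53,0), (53,1), (53,2), (54,0), (54,1), (54,2)}
These 16 distinct sets form the basis B.
Close under arbitrary unions to get τ_{X×Y}; counting gives |τ_{X×Y}| = 36.


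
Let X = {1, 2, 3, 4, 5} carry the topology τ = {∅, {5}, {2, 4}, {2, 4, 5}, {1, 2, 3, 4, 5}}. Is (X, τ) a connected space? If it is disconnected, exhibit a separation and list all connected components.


(X, τ) is connected.

Find clopen sets (U ∈ τ with X ∖ U ∈ τ):
  U = ∅, X ∖ U = {1, 2, 3, 4, 5} — both open, so U is clopen.
  U = {1, 2, 3, 4, 5}, X ∖ U = ∅ — both open, so U is clopen.
Only trivial clopens (∅ and X) exist, so (X, τ) is connected.
Compute connected components by grouping points that agree on all clopens:
  component: {1, 2, 3, 4, 5}


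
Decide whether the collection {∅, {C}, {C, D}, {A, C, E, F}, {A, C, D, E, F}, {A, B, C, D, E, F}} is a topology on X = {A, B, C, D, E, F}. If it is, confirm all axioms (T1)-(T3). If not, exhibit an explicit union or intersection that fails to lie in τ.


τ IS a topology on X.

Axiom (T1): ∅ ∈ τ? Yes; X ∈ τ? Yes.
Axiom (T2/T3): check pairwise unions and intersections of members of τ.
All pairwise intersections and unions checked — each lies in τ. Therefore τ satisfies (T1), (T2), (T3): it IS a topology on X.


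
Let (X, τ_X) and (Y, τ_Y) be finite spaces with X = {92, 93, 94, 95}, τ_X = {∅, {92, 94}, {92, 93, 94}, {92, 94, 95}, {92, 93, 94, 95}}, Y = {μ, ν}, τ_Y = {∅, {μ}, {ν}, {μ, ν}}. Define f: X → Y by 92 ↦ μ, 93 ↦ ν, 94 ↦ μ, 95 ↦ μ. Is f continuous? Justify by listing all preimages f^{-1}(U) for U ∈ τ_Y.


f is NOT continuous.

Compute f^{-1}(U) for each U ∈ τ_Y:
  U = ∅: f^{-1}(U) = ∅ ∈ τ_X ✓.
  U = {μ}: f^{-1}(U) = {92, 94, 95} ∈ τ_X ✓.
  U = {ν}: f^{-1}(U) = {93} ∉ τ_X ✗.
  U = {μ, ν}: f^{-1}(U) = {92, 93, 94, 95} ∈ τ_X ✓.
Found U = {ν} with f^{-1}(U) = {93} not in τ_X. Therefore f is NOT continuous.


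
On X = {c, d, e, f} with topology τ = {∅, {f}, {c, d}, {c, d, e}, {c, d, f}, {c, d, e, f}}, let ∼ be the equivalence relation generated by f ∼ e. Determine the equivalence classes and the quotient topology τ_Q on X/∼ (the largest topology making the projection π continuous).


X/∼ = {[c], [d], [e=f]}; |τ_Q| = 3.

Equivalence classes: [c], [d], [e=f].
Quotient map π: X → X/∼ sends c ↦ [c], d ↦ [d], e ↦ [e=f], f ↦ [e=f].
For each subset V ⊆ X/∼, compute π^{-1}(V) ⊆ X and check whether π^{-1}(V) ∈ τ. V is open in τ_Q iff π^{-1}(V) ∈ τ.
  V = {}: π^{-1}(V) = ∅ ∈ τ ✓.
  V = {[c]}: π^{-1}(V) = {c} ∉ τ ✗.
  V = {[d]}: π^{-1}(V) = {d} ∉ τ ✗.
  V = {[c], [d]}: π^{-1}(V) = {c, d} ∈ τ ✓.
  V = {[e=f]}: π^{-1}(V) = {e, f} ∉ τ ✗.
  V = {[c], [e=f]}: π^{-1}(V) = {c, e, f} ∉ τ ✗.
  V = {[d], [e=f]}: π^{-1}(V) = {d, e, f} ∉ τ ✗.
  V = {[c], [d], [e=f]}: π^{-1}(V) = {c, d, e, f} ∈ τ ✓.
Open sets in the quotient: τ_Q = {{}, {[c], [d]}, {[c], [d], [e=f]}} (3 elements).


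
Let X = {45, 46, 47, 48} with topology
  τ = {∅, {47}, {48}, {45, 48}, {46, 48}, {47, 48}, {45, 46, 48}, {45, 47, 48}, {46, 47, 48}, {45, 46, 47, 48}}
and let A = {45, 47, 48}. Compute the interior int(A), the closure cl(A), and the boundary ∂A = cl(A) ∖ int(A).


int(A) = {45, 47, 48}, cl(A) = {45, 46, 47, 48}, ∂A = {46}.

Closed sets in (X, τ) are complements of opens:
  closed(X, τ) = {∅, {45}, {46}, {47}, {45, 46}, {45, 47}, {46, 47}, {45, 46, 47}, {45, 46, 48}, {45, 46, 47, 48}}.
int(A) = ⋃ {U ∈ τ : U ⊆ A}. Opens contained in A: ∅, {47}, {48}, {45, 48}, {47, 48}, {45, 47, 48}.
Taking the union of these: int(A) = {45, 47, 48}.
cl(A) = ⋂ {C closed : A ⊆ C}. Closed sets containing A: {45, 46, 47, 48}.
Intersecting these: cl(A) = {45, 46, 47, 48}.
∂A = cl(A) ∖ int(A) = {45, 46, 47, 48} ∖ {45, 47, 48} = {46}.


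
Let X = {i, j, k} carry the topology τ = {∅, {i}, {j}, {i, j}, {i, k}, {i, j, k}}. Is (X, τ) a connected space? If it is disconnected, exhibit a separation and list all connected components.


(X, τ) is disconnected; components = [{j}, {i, k}].

Find clopen sets (U ∈ τ with X ∖ U ∈ τ):
  U = ∅, X ∖ U = {i, j, k} — both open, so U is clopen.
  U = {j}, X ∖ U = {i, k} — both open, so U is clopen.
  U = {i, k}, X ∖ U = {j} — both open, so U is clopen.
  U = {i, j, k}, X ∖ U = ∅ — both open, so U is clopen.
Nontrivial clopen(s) exist: e.g. {i, k}. So (X, τ) is disconnected.
Compute connected components by grouping points that agree on all clopens:
  component: {j}
  component: {i, k}


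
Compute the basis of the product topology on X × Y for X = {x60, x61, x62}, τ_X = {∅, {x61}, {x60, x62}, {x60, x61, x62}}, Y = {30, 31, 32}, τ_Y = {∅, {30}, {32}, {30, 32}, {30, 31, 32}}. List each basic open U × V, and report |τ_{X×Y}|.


Basis B = {∅ × ∅, {x61} × {30}, {x61} × {32}, {x60, x62} × {30}, {x60, x62} × {32}, {x61} × {30, 32}, {x60, x61, x62} × {30}, {x60, x61, x62} × {32}, {x61} × {30, 31, 32}, {x60, x62} × {30, 32}, {x60, x62} × {30, 31, 32}, {x60, x61, x62} × {30, 32}, {x60, x61, x62} × {30, 31, 32}}; |τ_{X×Y}| = 25.

Enumerate products U × V with U ∈ τ_X, V ∈ τ_Y (deduplicated):
  ∅ × ∅ = {} (∅)
  {x61} × {30} = {(x61,30)}
  {x61} × {32} = {(x61,32)}
  {x60, x62} × {30} = {(x60,30), (x62,30)}
  {x60, x62} × {32} = {(x60,32), (x62,32)}
  {x61} × {30, 32} = {(x61,30), (x61,32)}
  {x60, x61, x62} × {30} = {(x60,30), (x61,30), (x62,30)}
  {x60, x61, x62} × {32} = {(x60,32), (x61,32), (x62,32)}
  {x61} × {30, 31, 32} = {(x61,30), (x61,31), (x61,32)}
  {x60, x62} × {30, 32} = {(x60,30), (x60,32), (x62,30), (x62,32)}
  {x60, x62} × {30, 31, 32} = {(x60,30), (x60,31), (x60,32), (x62,30), (x62,31), (x62,32)}
  {x60, x61, x62} × {30, 32} = {(x60,30), (x60,32), (x61,30), (x61,32), (x62,30), (x62,32)}
  {x60, x61, x62} × {30, 31, 32} = {(x60,30), (x60,31), (x60,32), (x61,30), (x61,31), (x61,32), (x62,30), (x62,31), (x62,32)}
These 13 distinct sets form the basis B.
Close under arbitrary unions to get τ_{X×Y}; counting gives |τ_{X×Y}| = 25.


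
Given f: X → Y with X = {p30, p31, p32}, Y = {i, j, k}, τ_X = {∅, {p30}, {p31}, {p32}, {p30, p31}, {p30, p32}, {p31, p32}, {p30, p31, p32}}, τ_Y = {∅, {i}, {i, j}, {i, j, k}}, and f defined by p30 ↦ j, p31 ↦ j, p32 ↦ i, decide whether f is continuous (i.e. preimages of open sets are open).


f IS continuous.

Compute f^{-1}(U) for each U ∈ τ_Y:
  U = ∅: f^{-1}(U) = ∅ ∈ τ_X ✓.
  U = {i}: f^{-1}(U) = {p32} ∈ τ_X ✓.
  U = {i, j}: f^{-1}(U) = {p30, p31, p32} ∈ τ_X ✓.
  U = {i, j, k}: f^{-1}(U) = {p30, p31, p32} ∈ τ_X ✓.
Every preimage lies in τ_X, so f IS continuous.


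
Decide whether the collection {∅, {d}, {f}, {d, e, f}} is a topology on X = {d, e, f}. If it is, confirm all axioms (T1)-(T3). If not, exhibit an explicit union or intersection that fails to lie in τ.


τ is NOT a topology on X.

Axiom (T1): ∅ ∈ τ? Yes; X ∈ τ? Yes.
Axiom (T2/T3): check pairwise unions and intersections of members of τ.
Counterexample for (T2): {d} ∪ {f} = {d, f} ∉ τ. Therefore τ is NOT a topology.


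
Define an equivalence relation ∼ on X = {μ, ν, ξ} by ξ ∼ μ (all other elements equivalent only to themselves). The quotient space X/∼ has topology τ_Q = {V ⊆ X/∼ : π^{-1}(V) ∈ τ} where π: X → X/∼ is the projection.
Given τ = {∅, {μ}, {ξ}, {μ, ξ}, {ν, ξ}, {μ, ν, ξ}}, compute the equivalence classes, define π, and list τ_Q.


X/∼ = {[μ=ξ], [ν]}; |τ_Q| = 3.

Equivalence classes: [μ=ξ], [ν].
Quotient map π: X → X/∼ sends μ ↦ [μ=ξ], ν ↦ [ν], ξ ↦ [μ=ξ].
For each subset V ⊆ X/∼, compute π^{-1}(V) ⊆ X and check whether π^{-1}(V) ∈ τ. V is open in τ_Q iff π^{-1}(V) ∈ τ.
  V = {}: π^{-1}(V) = ∅ ∈ τ ✓.
  V = {[μ=ξ]}: π^{-1}(V) = {μ, ξ} ∈ τ ✓.
  V = {[ν]}: π^{-1}(V) = {ν} ∉ τ ✗.
  V = {[μ=ξ], [ν]}: π^{-1}(V) = {μ, ν, ξ} ∈ τ ✓.
Open sets in the quotient: τ_Q = {{}, {[μ=ξ]}, {[μ=ξ], [ν]}} (3 elements).


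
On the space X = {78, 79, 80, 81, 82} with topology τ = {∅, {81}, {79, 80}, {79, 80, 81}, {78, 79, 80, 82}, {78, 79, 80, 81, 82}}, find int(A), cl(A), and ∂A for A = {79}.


int(A) = ∅, cl(A) = {78, 79, 80, 82}, ∂A = {78, 79, 80, 82}.

Closed sets in (X, τ) are complements of opens:
  closed(X, τ) = {∅, {81}, {78, 82}, {78, 81, 82}, {78, 79, 80, 82}, {78, 79, 80, 81, 82}}.
int(A) = ⋃ {U ∈ τ : U ⊆ A}. Opens contained in A: ∅.
Taking the union of these: int(A) = ∅.
cl(A) = ⋂ {C closed : A ⊆ C}. Closed sets containing A: {78, 79, 80, 82}, {78, 79, 80, 81, 82}.
Intersecting these: cl(A) = {78, 79, 80, 82}.
∂A = cl(A) ∖ int(A) = {78, 79, 80, 82} ∖ ∅ = {78, 79, 80, 82}.


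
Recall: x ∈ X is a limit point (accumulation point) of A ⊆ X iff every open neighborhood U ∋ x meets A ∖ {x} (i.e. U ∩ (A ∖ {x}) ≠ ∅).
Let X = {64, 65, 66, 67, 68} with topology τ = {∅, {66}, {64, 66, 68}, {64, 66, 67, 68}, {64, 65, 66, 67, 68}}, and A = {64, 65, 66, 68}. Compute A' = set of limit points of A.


A' = {64, 65, 67, 68}

For each x ∈ X, list the open sets U ∈ τ with x ∈ U, then check whether U ∩ (A ∖ {x}) ≠ ∅ for every such U.
  x = 64: opens ∋ x are {64, 66, 68}, {64, 66, 67, 68}, {64, 65, 66, 67, 68}; each meets A ∖ {64}, so x IS a limit point.
  x = 65: opens ∋ x are {64, 65, 66, 67, 68}; each meets A ∖ {65}, so x IS a limit point.
  x = 66: open {66} ∋ x has {66} ∩ (A ∖ {66}) = ∅, so x is NOT a limit point.
  x = 67: opens ∋ x are {64, 66, 67, 68}, {64, 65, 66, 67, 68}; each meets A ∖ {67}, so x IS a limit point.
  x = 68: opens ∋ x are {64, 66, 68}, {64, 66, 67, 68}, {64, 65, 66, 67, 68}; each meets A ∖ {68}, so x IS a limit point.
Collecting: A' = {64, 65, 67, 68}.


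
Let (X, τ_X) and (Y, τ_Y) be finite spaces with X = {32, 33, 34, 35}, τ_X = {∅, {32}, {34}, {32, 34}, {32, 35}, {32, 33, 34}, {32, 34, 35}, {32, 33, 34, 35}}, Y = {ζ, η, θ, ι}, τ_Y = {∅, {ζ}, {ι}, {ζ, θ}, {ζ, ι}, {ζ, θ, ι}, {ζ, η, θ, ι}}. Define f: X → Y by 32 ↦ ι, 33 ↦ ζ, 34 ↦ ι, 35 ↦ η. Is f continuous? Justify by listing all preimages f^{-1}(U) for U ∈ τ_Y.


f is NOT continuous.

Compute f^{-1}(U) for each U ∈ τ_Y:
  U = ∅: f^{-1}(U) = ∅ ∈ τ_X ✓.
  U = {ζ}: f^{-1}(U) = {33} ∉ τ_X ✗.
  U = {ι}: f^{-1}(U) = {32, 34} ∈ τ_X ✓.
  U = {ζ, θ}: f^{-1}(U) = {33} ∉ τ_X ✗.
  U = {ζ, ι}: f^{-1}(U) = {32, 33, 34} ∈ τ_X ✓.
  U = {ζ, θ, ι}: f^{-1}(U) = {32, 33, 34} ∈ τ_X ✓.
  U = {ζ, η, θ, ι}: f^{-1}(U) = {32, 33, 34, 35} ∈ τ_X ✓.
Found U = {ζ} with f^{-1}(U) = {33} not in τ_X. Therefore f is NOT continuous.
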